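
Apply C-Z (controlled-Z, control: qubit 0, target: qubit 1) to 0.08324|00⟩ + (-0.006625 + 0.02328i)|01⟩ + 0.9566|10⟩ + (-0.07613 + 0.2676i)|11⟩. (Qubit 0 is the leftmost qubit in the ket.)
0.08324|00⟩ + (-0.006625 + 0.02328i)|01⟩ + 0.9566|10⟩ + (0.07613 - 0.2676i)|11⟩

C-Z leaves the control-|0⟩ kets |00⟩, |01⟩ unchanged and applies Z to qubit 1 on the control-|1⟩ pair (|10⟩, |11⟩).
Z = [[1, 0], [0, -1]].
With a = amp(|10⟩) = 0.9566 and b = amp(|11⟩) = (-0.07613 + 0.2676i):
new amp(|10⟩) = (1)·a = 0.9566
new amp(|11⟩) = (-1)·b = (0.07613 - 0.2676i)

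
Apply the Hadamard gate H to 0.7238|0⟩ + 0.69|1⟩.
0.9997|0⟩ + 0.0239|1⟩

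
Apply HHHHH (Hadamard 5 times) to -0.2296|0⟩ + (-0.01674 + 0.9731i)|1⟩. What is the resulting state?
(-0.1742 + 0.6881i)|0⟩ + (-0.1505 - 0.6881i)|1⟩

H² = I, so H^5 = H: a single Hadamard. With (a, b) = (-0.2296, (-0.01674 + 0.9731i)), H gives ((a + b)/√2, (a − b)/√2) = ((-0.1742 + 0.6881i), (-0.1505 - 0.6881i)).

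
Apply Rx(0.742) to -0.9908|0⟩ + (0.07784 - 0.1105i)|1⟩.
(-0.9635 - 0.02822i)|0⟩ + (0.07254 + 0.2562i)|1⟩

Rx(0.742) = [[cos(θ/2), −i·sin(θ/2)], [−i·sin(θ/2), cos(θ/2)]]; θ = 0.742, cos(θ/2) ≈ 0.931965, sin(θ/2) ≈ 0.362548.
With a = amp(|0⟩) = -0.9908 and b = amp(|1⟩) = (0.07784 - 0.1105i):
new amp(|0⟩) = (0.931965)·a + (-0.362548i)·b = (-0.9635 - 0.02822i)
new amp(|1⟩) = (-0.362548i)·a + (0.931965)·b = (0.07254 + 0.2562i)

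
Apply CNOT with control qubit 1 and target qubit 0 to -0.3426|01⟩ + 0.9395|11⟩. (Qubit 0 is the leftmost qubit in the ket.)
0.9395|01⟩ - 0.3426|11⟩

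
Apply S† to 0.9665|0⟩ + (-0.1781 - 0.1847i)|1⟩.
0.9665|0⟩ + (-0.1847 + 0.1781i)|1⟩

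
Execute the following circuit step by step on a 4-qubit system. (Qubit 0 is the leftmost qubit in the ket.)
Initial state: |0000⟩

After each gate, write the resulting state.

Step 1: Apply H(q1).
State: 1/√2|0000⟩ + 1/√2|0100⟩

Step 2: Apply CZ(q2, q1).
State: 1/√2|0000⟩ + 1/√2|0100⟩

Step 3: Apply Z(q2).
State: 1/√2|0000⟩ + 1/√2|0100⟩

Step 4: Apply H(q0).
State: 1/2|0000⟩ + 1/2|0100⟩ + 1/2|1000⟩ + 1/2|1100⟩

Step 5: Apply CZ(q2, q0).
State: 1/2|0000⟩ + 1/2|0100⟩ + 1/2|1000⟩ + 1/2|1100⟩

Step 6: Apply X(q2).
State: 1/2|0010⟩ + 1/2|0110⟩ + 1/2|1010⟩ + 1/2|1110⟩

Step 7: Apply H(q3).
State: 1/√8|0010⟩ + 1/√8|0011⟩ + 1/√8|0110⟩ + 1/√8|0111⟩ + 1/√8|1010⟩ + 1/√8|1011⟩ + 1/√8|1110⟩ + 1/√8|1111⟩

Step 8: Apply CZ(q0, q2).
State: 1/√8|0010⟩ + 1/√8|0011⟩ + 1/√8|0110⟩ + 1/√8|0111⟩ - 1/√8|1010⟩ - 1/√8|1011⟩ - 1/√8|1110⟩ - 1/√8|1111⟩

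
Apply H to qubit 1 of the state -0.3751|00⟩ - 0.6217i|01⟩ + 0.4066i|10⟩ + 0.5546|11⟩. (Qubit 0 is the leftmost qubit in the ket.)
(-0.2652 - 0.4396i)|00⟩ + (-0.2652 + 0.4396i)|01⟩ + (0.3922 + 0.2875i)|10⟩ + (-0.3922 + 0.2875i)|11⟩

H on qubit 1 mixes each pair of kets that differ only in qubit 1: amplitudes (a, b) of (|…0…⟩, |…1…⟩) become ((a + b)/√2, (a − b)/√2). Kets absent from the input have amplitude 0.
(|00⟩, |01⟩): (a, b) = (-0.3751, -0.6217i) → ((-0.2652 - 0.4396i), (-0.2652 + 0.4396i))
(|10⟩, |11⟩): (a, b) = (0.4066i, 0.5546) → ((0.3922 + 0.2875i), (-0.3922 + 0.2875i))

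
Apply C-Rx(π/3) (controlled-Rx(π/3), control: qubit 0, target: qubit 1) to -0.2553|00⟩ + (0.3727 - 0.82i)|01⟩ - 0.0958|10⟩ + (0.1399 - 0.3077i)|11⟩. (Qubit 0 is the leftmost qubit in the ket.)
-0.2553|00⟩ + (0.3727 - 0.82i)|01⟩ + (-0.2368 - 0.06995i)|10⟩ + (0.1212 - 0.2186i)|11⟩

C-Rx(π/3) leaves the control-|0⟩ kets |00⟩, |01⟩ unchanged and applies Rx(π/3) to qubit 1 on the control-|1⟩ pair (|10⟩, |11⟩).
Rx(π/3) = [[cos(θ/2), −i·sin(θ/2)], [−i·sin(θ/2), cos(θ/2)]]; θ = π/3, cos(θ/2) ≈ 0.866025, sin(θ/2) ≈ 0.5.
With a = amp(|10⟩) = -0.0958 and b = amp(|11⟩) = (0.1399 - 0.3077i):
new amp(|10⟩) = (0.866025)·a + (-0.5i)·b = (-0.2368 - 0.06995i)
new amp(|11⟩) = (-0.5i)·a + (0.866025)·b = (0.1212 - 0.2186i)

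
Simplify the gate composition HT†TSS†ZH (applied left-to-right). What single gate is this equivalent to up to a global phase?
X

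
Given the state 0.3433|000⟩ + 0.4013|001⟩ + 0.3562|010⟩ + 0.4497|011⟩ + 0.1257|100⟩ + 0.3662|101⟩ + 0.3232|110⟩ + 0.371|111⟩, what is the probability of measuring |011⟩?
0.2022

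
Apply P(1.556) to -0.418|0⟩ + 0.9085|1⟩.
-0.418|0⟩ + (0.01344 + 0.9084i)|1⟩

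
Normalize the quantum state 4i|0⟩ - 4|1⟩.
(1/√2)i|0⟩ - 1/√2|1⟩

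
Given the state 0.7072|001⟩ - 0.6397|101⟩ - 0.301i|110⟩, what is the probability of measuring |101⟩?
0.4092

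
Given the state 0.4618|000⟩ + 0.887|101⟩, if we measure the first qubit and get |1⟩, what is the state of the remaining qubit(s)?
|01⟩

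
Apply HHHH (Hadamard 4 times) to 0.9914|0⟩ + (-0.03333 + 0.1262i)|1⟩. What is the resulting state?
0.9914|0⟩ + (-0.03333 + 0.1262i)|1⟩

H² = I, so an even number of Hadamards cancels: H^4 = I and the state is unchanged.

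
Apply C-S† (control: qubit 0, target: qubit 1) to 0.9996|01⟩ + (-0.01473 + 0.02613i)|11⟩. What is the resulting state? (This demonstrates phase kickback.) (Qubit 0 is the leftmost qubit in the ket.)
0.9996|01⟩ + (0.02613 + 0.01473i)|11⟩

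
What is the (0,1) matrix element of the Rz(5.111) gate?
0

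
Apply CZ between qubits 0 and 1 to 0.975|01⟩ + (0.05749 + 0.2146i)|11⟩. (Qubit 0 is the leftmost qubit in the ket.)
0.975|01⟩ + (-0.05749 - 0.2146i)|11⟩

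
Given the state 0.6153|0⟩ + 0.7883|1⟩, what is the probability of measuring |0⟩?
0.3786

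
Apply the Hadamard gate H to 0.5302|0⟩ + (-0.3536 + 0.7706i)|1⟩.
(0.1249 + 0.5449i)|0⟩ + (0.6249 - 0.5449i)|1⟩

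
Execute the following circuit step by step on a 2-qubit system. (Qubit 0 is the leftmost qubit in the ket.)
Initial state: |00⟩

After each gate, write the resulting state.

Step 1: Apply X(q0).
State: |10⟩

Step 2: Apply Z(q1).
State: |10⟩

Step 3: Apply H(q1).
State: 1/√2|10⟩ + 1/√2|11⟩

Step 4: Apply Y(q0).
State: -(1/√2)i|00⟩ - (1/√2)i|01⟩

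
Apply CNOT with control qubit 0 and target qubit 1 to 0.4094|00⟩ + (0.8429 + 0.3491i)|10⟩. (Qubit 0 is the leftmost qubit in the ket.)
0.4094|00⟩ + (0.8429 + 0.3491i)|11⟩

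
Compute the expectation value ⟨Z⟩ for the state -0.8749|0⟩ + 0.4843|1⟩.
0.5309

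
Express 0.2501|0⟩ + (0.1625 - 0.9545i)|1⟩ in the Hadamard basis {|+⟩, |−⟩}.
(0.2918 - 0.6749i)|+⟩ + (0.06194 + 0.6749i)|−⟩

With |ψ⟩ = α|0⟩ + β|1⟩, the Hadamard-basis coefficients are ⟨+|ψ⟩ = (α + β)/√2 and ⟨−|ψ⟩ = (α − β)/√2.
Here α = 0.2501, β = (0.1625 - 0.9545i): (α + β)/√2 = (0.2918 - 0.6749i), (α − β)/√2 = (0.06194 + 0.6749i).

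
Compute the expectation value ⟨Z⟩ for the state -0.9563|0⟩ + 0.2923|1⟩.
0.8291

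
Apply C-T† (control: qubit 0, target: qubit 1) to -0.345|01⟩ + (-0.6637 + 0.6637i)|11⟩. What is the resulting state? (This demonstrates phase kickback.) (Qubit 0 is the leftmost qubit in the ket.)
-0.345|01⟩ + 0.9386i|11⟩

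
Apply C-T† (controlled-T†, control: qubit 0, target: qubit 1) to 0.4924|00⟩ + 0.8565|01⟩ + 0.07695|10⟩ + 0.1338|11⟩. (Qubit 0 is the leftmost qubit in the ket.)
0.4924|00⟩ + 0.8565|01⟩ + 0.07695|10⟩ + (0.09461 - 0.09461i)|11⟩

C-T† leaves the control-|0⟩ kets |00⟩, |01⟩ unchanged and applies T† to qubit 1 on the control-|1⟩ pair (|10⟩, |11⟩).
T† = [[1, 0], [0, (1/√2 - (1/√2)i)]].
With a = amp(|10⟩) = 0.07695 and b = amp(|11⟩) = 0.1338:
new amp(|10⟩) = (1)·a = 0.07695
new amp(|11⟩) = (1/√2 - (1/√2)i)·b = (0.09461 - 0.09461i)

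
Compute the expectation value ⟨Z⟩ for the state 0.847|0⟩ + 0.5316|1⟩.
0.4348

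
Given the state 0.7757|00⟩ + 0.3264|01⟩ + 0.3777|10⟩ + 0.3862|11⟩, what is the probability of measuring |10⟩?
0.1427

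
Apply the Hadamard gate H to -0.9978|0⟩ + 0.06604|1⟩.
-0.6589|0⟩ - 0.7522|1⟩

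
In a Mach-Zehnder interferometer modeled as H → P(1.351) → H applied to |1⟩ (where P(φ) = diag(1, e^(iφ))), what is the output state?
(0.391 - 0.488i)|0⟩ + (0.609 + 0.488i)|1⟩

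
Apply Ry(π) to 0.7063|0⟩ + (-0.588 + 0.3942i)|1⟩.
(0.588 - 0.3942i)|0⟩ + 0.7063|1⟩

Ry(π) = [[cos(θ/2), −sin(θ/2)], [sin(θ/2), cos(θ/2)]]; θ = π, cos(θ/2) ≈ 0, sin(θ/2) ≈ 1.
With a = amp(|0⟩) = 0.7063 and b = amp(|1⟩) = (-0.588 + 0.3942i):
new amp(|0⟩) = (-1)·b = (0.588 - 0.3942i)
new amp(|1⟩) = (1)·a = 0.7063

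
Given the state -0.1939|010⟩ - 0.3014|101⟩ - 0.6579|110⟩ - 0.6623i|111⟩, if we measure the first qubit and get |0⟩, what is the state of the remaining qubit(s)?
-|10⟩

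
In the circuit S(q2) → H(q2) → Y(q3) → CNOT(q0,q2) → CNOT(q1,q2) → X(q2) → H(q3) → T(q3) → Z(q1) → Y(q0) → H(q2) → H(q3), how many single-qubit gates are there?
10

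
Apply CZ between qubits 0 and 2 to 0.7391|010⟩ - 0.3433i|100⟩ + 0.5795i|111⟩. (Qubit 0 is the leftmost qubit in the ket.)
0.7391|010⟩ - 0.3433i|100⟩ - 0.5795i|111⟩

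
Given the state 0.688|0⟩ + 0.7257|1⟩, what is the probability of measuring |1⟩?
0.5266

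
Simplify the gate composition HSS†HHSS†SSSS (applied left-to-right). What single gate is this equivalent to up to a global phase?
H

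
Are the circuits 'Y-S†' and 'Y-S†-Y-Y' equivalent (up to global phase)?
Yes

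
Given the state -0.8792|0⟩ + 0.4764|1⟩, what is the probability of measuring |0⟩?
0.773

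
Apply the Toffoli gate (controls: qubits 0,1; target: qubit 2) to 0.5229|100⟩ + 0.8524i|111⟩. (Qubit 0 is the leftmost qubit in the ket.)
0.5229|100⟩ + 0.8524i|110⟩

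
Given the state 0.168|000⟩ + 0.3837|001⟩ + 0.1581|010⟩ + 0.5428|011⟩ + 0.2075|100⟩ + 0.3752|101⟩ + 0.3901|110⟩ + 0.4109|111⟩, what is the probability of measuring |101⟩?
0.1408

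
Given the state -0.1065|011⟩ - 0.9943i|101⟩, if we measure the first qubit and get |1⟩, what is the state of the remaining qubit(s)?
-i|01⟩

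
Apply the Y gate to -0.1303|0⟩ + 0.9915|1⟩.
-0.9915i|0⟩ - 0.1303i|1⟩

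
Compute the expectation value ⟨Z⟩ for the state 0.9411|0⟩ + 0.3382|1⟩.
0.7713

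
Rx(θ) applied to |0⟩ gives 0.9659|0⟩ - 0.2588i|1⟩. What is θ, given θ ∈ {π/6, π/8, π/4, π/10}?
π/6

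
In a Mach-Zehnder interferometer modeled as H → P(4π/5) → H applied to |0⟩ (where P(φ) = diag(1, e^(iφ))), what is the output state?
(0.09549 + 0.2939i)|0⟩ + (0.9045 - 0.2939i)|1⟩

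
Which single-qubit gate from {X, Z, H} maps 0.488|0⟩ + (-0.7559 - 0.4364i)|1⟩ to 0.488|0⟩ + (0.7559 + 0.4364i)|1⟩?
Z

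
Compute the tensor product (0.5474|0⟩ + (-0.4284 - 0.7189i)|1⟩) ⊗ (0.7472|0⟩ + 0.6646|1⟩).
0.409|00⟩ + 0.3638|01⟩ + (-0.3201 - 0.5372i)|10⟩ + (-0.2847 - 0.4778i)|11⟩

amp(|b₁b₂…⟩) = product of the factor amplitudes for bits b₁, b₂, …; only kets whose every factor amplitude is nonzero survive.
|00⟩: (0.5474)(0.7472) = 0.409
|01⟩: (0.5474)(0.6646) = 0.3638
|10⟩: (-0.4284 - 0.7189i)(0.7472) = (-0.3201 - 0.5372i)
|11⟩: (-0.4284 - 0.7189i)(0.6646) = (-0.2847 - 0.4778i)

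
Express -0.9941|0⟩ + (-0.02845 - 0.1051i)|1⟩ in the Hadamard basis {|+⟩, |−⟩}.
(-0.7231 - 0.07432i)|+⟩ + (-0.6828 + 0.07432i)|−⟩

With |ψ⟩ = α|0⟩ + β|1⟩, the Hadamard-basis coefficients are ⟨+|ψ⟩ = (α + β)/√2 and ⟨−|ψ⟩ = (α − β)/√2.
Here α = -0.9941, β = (-0.02845 - 0.1051i): (α + β)/√2 = (-0.7231 - 0.07432i), (α − β)/√2 = (-0.6828 + 0.07432i).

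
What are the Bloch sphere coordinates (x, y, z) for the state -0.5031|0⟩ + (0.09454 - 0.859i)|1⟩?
(-0.09513, 0.8643, -0.4937)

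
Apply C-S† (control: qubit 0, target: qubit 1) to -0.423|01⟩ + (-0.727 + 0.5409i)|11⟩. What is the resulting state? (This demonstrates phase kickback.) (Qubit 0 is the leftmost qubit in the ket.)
-0.423|01⟩ + (0.5409 + 0.727i)|11⟩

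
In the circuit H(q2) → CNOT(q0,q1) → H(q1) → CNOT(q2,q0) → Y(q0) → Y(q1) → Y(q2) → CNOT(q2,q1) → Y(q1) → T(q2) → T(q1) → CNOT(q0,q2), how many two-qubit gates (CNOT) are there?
4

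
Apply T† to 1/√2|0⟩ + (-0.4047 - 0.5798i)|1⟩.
1/√2|0⟩ + (-0.6961 - 0.1238i)|1⟩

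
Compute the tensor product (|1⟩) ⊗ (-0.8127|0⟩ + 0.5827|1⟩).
-0.8127|10⟩ + 0.5827|11⟩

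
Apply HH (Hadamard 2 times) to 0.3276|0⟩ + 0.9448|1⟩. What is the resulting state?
0.3276|0⟩ + 0.9448|1⟩

H² = I, so an even number of Hadamards cancels: H^2 = I and the state is unchanged.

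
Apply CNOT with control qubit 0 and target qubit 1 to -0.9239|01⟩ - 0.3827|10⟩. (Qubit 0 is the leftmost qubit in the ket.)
-0.9239|01⟩ - 0.3827|11⟩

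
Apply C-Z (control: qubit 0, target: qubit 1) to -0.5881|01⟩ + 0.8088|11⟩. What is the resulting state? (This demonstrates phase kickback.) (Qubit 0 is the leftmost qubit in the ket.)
-0.5881|01⟩ - 0.8088|11⟩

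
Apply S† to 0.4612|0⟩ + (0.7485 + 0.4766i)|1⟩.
0.4612|0⟩ + (0.4766 - 0.7485i)|1⟩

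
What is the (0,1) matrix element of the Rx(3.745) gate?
-0.9548i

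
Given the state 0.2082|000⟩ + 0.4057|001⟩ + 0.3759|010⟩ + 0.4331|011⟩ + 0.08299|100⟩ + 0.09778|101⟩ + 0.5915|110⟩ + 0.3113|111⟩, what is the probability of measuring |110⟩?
0.3499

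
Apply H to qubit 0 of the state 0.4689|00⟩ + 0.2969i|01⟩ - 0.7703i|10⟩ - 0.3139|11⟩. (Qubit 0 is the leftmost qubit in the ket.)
(0.3316 - 0.5447i)|00⟩ + (-0.222 + 0.2099i)|01⟩ + (0.3316 + 0.5447i)|10⟩ + (0.222 + 0.2099i)|11⟩

H on qubit 0 mixes each pair of kets that differ only in qubit 0: amplitudes (a, b) of (|…0…⟩, |…1…⟩) become ((a + b)/√2, (a − b)/√2). Kets absent from the input have amplitude 0.
(|00⟩, |10⟩): (a, b) = (0.4689, -0.7703i) → ((0.3316 - 0.5447i), (0.3316 + 0.5447i))
(|01⟩, |11⟩): (a, b) = (0.2969i, -0.3139) → ((-0.222 + 0.2099i), (0.222 + 0.2099i))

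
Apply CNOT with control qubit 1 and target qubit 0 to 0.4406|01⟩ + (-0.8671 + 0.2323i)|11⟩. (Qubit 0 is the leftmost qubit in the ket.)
(-0.8671 + 0.2323i)|01⟩ + 0.4406|11⟩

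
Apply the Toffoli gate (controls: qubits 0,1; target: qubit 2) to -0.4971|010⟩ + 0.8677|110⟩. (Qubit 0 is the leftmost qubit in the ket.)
-0.4971|010⟩ + 0.8677|111⟩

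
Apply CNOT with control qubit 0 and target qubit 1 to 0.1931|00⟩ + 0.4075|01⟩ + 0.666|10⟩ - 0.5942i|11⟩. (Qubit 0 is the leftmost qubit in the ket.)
0.1931|00⟩ + 0.4075|01⟩ - 0.5942i|10⟩ + 0.666|11⟩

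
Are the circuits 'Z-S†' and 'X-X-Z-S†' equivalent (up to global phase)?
Yes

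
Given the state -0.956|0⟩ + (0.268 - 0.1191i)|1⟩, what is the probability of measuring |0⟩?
0.9139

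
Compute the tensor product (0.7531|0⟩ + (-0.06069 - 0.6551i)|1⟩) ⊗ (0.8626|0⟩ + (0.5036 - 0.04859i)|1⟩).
0.6496|00⟩ + (0.3793 - 0.03659i)|01⟩ + (-0.05235 - 0.5651i)|10⟩ + (-0.06239 - 0.327i)|11⟩

amp(|b₁b₂…⟩) = product of the factor amplitudes for bits b₁, b₂, …; only kets whose every factor amplitude is nonzero survive.
|00⟩: (0.7531)(0.8626) = 0.6496
|01⟩: (0.7531)(0.5036 - 0.04859i) = (0.3793 - 0.03659i)
|10⟩: (-0.06069 - 0.6551i)(0.8626) = (-0.05235 - 0.5651i)
|11⟩: (-0.06069 - 0.6551i)(0.5036 - 0.04859i) = (-0.06239 - 0.327i)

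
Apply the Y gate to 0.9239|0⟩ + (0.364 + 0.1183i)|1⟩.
(0.1183 - 0.364i)|0⟩ + 0.9239i|1⟩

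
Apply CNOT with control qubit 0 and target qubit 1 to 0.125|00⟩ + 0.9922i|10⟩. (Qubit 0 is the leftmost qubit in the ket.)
0.125|00⟩ + 0.9922i|11⟩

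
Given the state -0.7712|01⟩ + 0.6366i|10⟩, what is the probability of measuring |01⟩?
0.5947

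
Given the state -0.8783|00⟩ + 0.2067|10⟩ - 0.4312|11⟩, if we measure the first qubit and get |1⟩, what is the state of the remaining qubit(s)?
0.4323|0⟩ - 0.9017|1⟩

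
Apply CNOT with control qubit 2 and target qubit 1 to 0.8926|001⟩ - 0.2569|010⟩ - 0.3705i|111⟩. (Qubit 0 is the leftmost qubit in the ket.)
-0.2569|010⟩ + 0.8926|011⟩ - 0.3705i|101⟩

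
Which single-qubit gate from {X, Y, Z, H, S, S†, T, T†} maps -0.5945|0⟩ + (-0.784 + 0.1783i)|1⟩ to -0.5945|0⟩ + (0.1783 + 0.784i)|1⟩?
S†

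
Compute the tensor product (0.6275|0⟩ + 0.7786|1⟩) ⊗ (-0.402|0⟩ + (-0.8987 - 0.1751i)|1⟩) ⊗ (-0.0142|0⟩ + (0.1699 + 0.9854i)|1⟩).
0.003582|000⟩ + (-0.04286 - 0.2486i)|001⟩ + (0.008008 + 0.00156i)|010⟩ + (0.01246 - 0.5744i)|011⟩ + 0.004445|100⟩ + (-0.05318 - 0.3084i)|101⟩ + (0.009936 + 0.001936i)|110⟩ + (0.01546 - 0.7127i)|111⟩

amp(|b₁b₂…⟩) = product of the factor amplitudes for bits b₁, b₂, …; only kets whose every factor amplitude is nonzero survive.
|000⟩: (0.6275)(-0.402)(-0.0142) = 0.003582
|001⟩: (0.6275)(-0.402)(0.1699 + 0.9854i) = (-0.04286 - 0.2486i)
|010⟩: (0.6275)(-0.8987 - 0.1751i)(-0.0142) = (0.008008 + 0.00156i)
|011⟩: (0.6275)(-0.8987 - 0.1751i)(0.1699 + 0.9854i) = (0.01246 - 0.5744i)
|100⟩: (0.7786)(-0.402)(-0.0142) = 0.004445
|101⟩: (0.7786)(-0.402)(0.1699 + 0.9854i) = (-0.05318 - 0.3084i)
|110⟩: (0.7786)(-0.8987 - 0.1751i)(-0.0142) = (0.009936 + 0.001936i)
|111⟩: (0.7786)(-0.8987 - 0.1751i)(0.1699 + 0.9854i) = (0.01546 - 0.7127i)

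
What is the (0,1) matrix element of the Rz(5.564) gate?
0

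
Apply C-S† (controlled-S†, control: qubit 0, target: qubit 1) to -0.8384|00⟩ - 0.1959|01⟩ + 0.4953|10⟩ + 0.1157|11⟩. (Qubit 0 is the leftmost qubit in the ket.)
-0.8384|00⟩ - 0.1959|01⟩ + 0.4953|10⟩ - 0.1157i|11⟩

C-S† leaves the control-|0⟩ kets |00⟩, |01⟩ unchanged and applies S† to qubit 1 on the control-|1⟩ pair (|10⟩, |11⟩).
S† = [[1, 0], [0, -i]].
With a = amp(|10⟩) = 0.4953 and b = amp(|11⟩) = 0.1157:
new amp(|10⟩) = (1)·a = 0.4953
new amp(|11⟩) = (-i)·b = -0.1157i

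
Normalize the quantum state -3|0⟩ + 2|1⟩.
-0.8321|0⟩ + 0.5547|1⟩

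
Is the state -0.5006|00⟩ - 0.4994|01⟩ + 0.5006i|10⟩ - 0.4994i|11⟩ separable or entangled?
Entangled

Writing the state as a|00⟩ + b|01⟩ + c|10⟩ + d|11⟩, it is a product state iff ad − bc = 0.
Here (a, b, c, d) = (-0.5006, -0.4994, 0.5006i, -0.4994i): ad − bc = (-0.5006)(-0.4994i) − (-0.4994)(0.5006i) = 0.5i ≠ 0, so the state is entangled.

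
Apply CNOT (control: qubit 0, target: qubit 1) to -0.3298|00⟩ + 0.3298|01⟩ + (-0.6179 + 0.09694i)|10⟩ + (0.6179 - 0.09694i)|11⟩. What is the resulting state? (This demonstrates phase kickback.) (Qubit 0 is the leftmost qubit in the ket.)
-0.3298|00⟩ + 0.3298|01⟩ + (0.6179 - 0.09694i)|10⟩ + (-0.6179 + 0.09694i)|11⟩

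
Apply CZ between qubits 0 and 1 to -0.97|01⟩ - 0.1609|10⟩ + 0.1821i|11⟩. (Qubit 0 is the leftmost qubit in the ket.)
-0.97|01⟩ - 0.1609|10⟩ - 0.1821i|11⟩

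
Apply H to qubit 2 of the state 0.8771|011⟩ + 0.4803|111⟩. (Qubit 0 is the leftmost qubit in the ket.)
0.6202|010⟩ - 0.6202|011⟩ + 0.3396|110⟩ - 0.3396|111⟩

H on qubit 2 mixes each pair of kets that differ only in qubit 2: amplitudes (a, b) of (|…0…⟩, |…1…⟩) become ((a + b)/√2, (a − b)/√2). Kets absent from the input have amplitude 0.
(|010⟩, |011⟩): (a, b) = (0, 0.8771) → (0.6202, -0.6202)
(|110⟩, |111⟩): (a, b) = (0, 0.4803) → (0.3396, -0.3396)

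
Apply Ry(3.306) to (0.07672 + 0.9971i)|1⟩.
(-0.07646 - 0.9937i)|0⟩ + (-0.0063 - 0.08187i)|1⟩

Ry(3.306) = [[cos(θ/2), −sin(θ/2)], [sin(θ/2), cos(θ/2)]]; θ = 3.306, cos(θ/2) ≈ -0.0821111, sin(θ/2) ≈ 0.996623.
With a = amp(|0⟩) = 0 and b = amp(|1⟩) = (0.07672 + 0.9971i):
new amp(|0⟩) = (-0.0821111)·a + (-0.996623)·b = (-0.07646 - 0.9937i)
new amp(|1⟩) = (0.996623)·a + (-0.0821111)·b = (-0.0063 - 0.08187i)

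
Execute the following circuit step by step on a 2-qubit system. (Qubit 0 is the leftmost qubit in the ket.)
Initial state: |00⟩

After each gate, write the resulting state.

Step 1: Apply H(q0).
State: 1/√2|00⟩ + 1/√2|10⟩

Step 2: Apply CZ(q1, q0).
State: 1/√2|00⟩ + 1/√2|10⟩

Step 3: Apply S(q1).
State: 1/√2|00⟩ + 1/√2|10⟩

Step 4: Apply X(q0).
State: 1/√2|00⟩ + 1/√2|10⟩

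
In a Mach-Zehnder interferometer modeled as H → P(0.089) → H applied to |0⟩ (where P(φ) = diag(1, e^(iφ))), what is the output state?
(0.998 + 0.04444i)|0⟩ + (0.001979 - 0.04444i)|1⟩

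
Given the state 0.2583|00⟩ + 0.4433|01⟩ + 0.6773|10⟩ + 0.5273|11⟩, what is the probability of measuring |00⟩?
0.06672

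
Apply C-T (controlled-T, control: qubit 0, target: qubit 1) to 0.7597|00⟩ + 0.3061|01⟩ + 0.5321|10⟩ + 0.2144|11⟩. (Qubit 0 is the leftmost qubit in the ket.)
0.7597|00⟩ + 0.3061|01⟩ + 0.5321|10⟩ + (0.1516 + 0.1516i)|11⟩

C-T leaves the control-|0⟩ kets |00⟩, |01⟩ unchanged and applies T to qubit 1 on the control-|1⟩ pair (|10⟩, |11⟩).
T = [[1, 0], [0, (1/√2 + (1/√2)i)]].
With a = amp(|10⟩) = 0.5321 and b = amp(|11⟩) = 0.2144:
new amp(|10⟩) = (1)·a = 0.5321
new amp(|11⟩) = (1/√2 + (1/√2)i)·b = (0.1516 + 0.1516i)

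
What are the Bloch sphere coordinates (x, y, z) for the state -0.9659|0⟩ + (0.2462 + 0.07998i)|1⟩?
(-0.4756, -0.1545, 0.866)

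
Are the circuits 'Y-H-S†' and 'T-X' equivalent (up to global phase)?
No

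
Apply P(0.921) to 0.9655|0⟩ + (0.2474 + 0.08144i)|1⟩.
0.9655|0⟩ + (0.08484 + 0.2463i)|1⟩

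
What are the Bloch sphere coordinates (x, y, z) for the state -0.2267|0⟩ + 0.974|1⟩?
(-0.4416, 0, -0.8973)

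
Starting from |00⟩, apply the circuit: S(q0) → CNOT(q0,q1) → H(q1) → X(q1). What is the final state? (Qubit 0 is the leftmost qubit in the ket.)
1/√2|00⟩ + 1/√2|01⟩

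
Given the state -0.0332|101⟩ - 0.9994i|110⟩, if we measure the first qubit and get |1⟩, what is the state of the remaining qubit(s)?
-0.0332|01⟩ - 0.9994i|10⟩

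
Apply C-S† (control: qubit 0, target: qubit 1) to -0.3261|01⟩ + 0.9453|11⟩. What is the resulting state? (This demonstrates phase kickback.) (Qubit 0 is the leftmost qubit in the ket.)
-0.3261|01⟩ - 0.9453i|11⟩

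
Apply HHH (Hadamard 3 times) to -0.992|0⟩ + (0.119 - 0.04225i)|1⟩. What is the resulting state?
(-0.6173 - 0.02988i)|0⟩ + (-0.7856 + 0.02988i)|1⟩

H² = I, so H^3 = H: a single Hadamard. With (a, b) = (-0.992, (0.119 - 0.04225i)), H gives ((a + b)/√2, (a − b)/√2) = ((-0.6173 - 0.02988i), (-0.7856 + 0.02988i)).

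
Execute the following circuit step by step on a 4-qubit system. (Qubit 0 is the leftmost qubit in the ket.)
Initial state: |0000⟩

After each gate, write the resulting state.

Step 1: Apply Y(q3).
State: i|0001⟩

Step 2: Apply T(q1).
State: i|0001⟩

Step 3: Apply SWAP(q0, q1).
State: i|0001⟩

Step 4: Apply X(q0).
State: i|1001⟩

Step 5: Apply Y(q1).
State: -|1101⟩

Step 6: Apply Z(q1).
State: |1101⟩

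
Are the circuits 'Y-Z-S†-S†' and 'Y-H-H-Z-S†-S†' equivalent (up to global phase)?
Yes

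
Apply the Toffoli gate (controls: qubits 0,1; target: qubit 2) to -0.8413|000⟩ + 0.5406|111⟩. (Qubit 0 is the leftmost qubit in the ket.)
-0.8413|000⟩ + 0.5406|110⟩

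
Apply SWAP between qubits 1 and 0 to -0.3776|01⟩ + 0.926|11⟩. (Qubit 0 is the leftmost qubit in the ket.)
-0.3776|10⟩ + 0.926|11⟩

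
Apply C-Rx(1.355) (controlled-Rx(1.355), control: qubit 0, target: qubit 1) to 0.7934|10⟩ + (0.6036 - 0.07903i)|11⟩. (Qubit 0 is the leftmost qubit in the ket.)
(0.5686 - 0.3784i)|10⟩ + (0.4703 - 0.5589i)|11⟩

C-Rx(1.355) leaves the control-|0⟩ kets |00⟩, |01⟩ unchanged and applies Rx(1.355) to qubit 1 on the control-|1⟩ pair (|10⟩, |11⟩).
Rx(1.355) = [[cos(θ/2), −i·sin(θ/2)], [−i·sin(θ/2), cos(θ/2)]]; θ = 1.355, cos(θ/2) ≈ 0.779142, sin(θ/2) ≈ 0.626847.
With a = amp(|10⟩) = 0.7934 and b = amp(|11⟩) = (0.6036 - 0.07903i):
new amp(|10⟩) = (0.779142)·a + (-0.626847i)·b = (0.5686 - 0.3784i)
new amp(|11⟩) = (-0.626847i)·a + (0.779142)·b = (0.4703 - 0.5589i)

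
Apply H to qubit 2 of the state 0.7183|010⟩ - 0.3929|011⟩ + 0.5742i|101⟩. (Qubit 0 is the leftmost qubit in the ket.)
0.2301|010⟩ + 0.7857|011⟩ + 0.406i|100⟩ - 0.406i|101⟩

H on qubit 2 mixes each pair of kets that differ only in qubit 2: amplitudes (a, b) of (|…0…⟩, |…1…⟩) become ((a + b)/√2, (a − b)/√2). Kets absent from the input have amplitude 0.
(|010⟩, |011⟩): (a, b) = (0.7183, -0.3929) → (0.2301, 0.7857)
(|100⟩, |101⟩): (a, b) = (0, 0.5742i) → (0.406i, -0.406i)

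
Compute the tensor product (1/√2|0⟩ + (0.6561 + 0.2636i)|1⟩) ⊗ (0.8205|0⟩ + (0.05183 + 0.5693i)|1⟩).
0.5802|00⟩ + (0.03665 + 0.4026i)|01⟩ + (0.5383 + 0.2163i)|10⟩ + (-0.1161 + 0.3872i)|11⟩

amp(|b₁b₂…⟩) = product of the factor amplitudes for bits b₁, b₂, …; only kets whose every factor amplitude is nonzero survive.
|00⟩: (1/√2)(0.8205) = 0.5802
|01⟩: (1/√2)(0.05183 + 0.5693i) = (0.03665 + 0.4026i)
|10⟩: (0.6561 + 0.2636i)(0.8205) = (0.5383 + 0.2163i)
|11⟩: (0.6561 + 0.2636i)(0.05183 + 0.5693i) = (-0.1161 + 0.3872i)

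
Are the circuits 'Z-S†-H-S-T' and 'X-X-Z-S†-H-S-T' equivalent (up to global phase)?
Yes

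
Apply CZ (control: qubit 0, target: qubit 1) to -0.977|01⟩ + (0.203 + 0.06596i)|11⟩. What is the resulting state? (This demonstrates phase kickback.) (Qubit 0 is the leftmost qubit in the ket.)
-0.977|01⟩ + (-0.203 - 0.06596i)|11⟩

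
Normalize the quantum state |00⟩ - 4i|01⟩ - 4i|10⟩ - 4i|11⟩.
0.1429|00⟩ - 0.5714i|01⟩ - 0.5714i|10⟩ - 0.5714i|11⟩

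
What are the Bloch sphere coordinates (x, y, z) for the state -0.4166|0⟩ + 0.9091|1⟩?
(-0.7575, 0, -0.6529)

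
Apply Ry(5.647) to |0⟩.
-0.9498|0⟩ + 0.3128|1⟩

Ry(5.647) = [[cos(θ/2), −sin(θ/2)], [sin(θ/2), cos(θ/2)]]; θ = 5.647, cos(θ/2) ≈ -0.949834, sin(θ/2) ≈ 0.312755.
With a = amp(|0⟩) = 1 and b = amp(|1⟩) = 0:
new amp(|0⟩) = (-0.949834)·a + (-0.312755)·b = -0.9498
new amp(|1⟩) = (0.312755)·a + (-0.949834)·b = 0.3128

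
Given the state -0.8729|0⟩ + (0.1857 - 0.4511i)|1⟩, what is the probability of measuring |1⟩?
0.238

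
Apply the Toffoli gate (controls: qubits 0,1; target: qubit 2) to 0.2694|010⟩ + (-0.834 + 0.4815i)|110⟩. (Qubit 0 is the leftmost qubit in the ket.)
0.2694|010⟩ + (-0.834 + 0.4815i)|111⟩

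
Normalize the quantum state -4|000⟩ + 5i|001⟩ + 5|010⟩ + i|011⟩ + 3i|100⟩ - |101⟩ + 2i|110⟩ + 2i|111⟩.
-0.4339|000⟩ + 0.5423i|001⟩ + 0.5423|010⟩ + 0.1085i|011⟩ + 0.3254i|100⟩ - 0.1085|101⟩ + 0.2169i|110⟩ + 0.2169i|111⟩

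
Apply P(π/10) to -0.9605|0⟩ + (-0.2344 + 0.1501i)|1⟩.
-0.9605|0⟩ + (-0.2693 + 0.07032i)|1⟩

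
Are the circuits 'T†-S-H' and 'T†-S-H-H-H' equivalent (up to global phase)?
Yes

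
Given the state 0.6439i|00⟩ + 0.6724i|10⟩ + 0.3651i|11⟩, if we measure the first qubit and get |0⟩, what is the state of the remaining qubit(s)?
i|0⟩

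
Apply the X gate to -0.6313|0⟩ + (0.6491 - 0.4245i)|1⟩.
(0.6491 - 0.4245i)|0⟩ - 0.6313|1⟩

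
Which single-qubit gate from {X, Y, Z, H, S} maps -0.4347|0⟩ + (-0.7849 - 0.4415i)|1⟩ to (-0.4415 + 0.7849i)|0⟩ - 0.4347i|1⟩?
Y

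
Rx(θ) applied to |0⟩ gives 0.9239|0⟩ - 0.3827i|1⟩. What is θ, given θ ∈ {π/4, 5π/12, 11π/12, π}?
π/4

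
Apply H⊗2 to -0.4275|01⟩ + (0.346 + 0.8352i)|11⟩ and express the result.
(-0.04075 + 0.4176i)|00⟩ + (0.04075 - 0.4176i)|01⟩ + (-0.3868 - 0.4176i)|10⟩ + (0.3868 + 0.4176i)|11⟩

H⊗2 gives amp(|y⟩) = (1/2) Σ_x (−1)^(x·y) amp(|x⟩), where x·y is the number of positions in which both x and y have a 1.
|00⟩: (-0.4275 + (0.346 + 0.8352i))/2 = (-0.04075 + 0.4176i)
|01⟩: (0.4275 - (0.346 + 0.8352i))/2 = (0.04075 - 0.4176i)
|10⟩: (-0.4275 - (0.346 + 0.8352i))/2 = (-0.3868 - 0.4176i)
|11⟩: (0.4275 + (0.346 + 0.8352i))/2 = (0.3868 + 0.4176i)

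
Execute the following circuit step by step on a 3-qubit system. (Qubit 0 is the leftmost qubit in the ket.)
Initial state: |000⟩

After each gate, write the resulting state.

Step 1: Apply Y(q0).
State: i|100⟩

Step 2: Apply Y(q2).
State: -|101⟩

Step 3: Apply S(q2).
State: -i|101⟩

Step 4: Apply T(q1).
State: -i|101⟩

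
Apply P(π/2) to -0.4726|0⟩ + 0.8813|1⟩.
-0.4726|0⟩ + 0.8813i|1⟩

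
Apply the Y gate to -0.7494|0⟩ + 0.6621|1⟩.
-0.6621i|0⟩ - 0.7494i|1⟩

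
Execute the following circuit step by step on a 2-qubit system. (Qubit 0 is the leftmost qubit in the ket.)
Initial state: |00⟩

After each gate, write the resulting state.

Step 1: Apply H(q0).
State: 1/√2|00⟩ + 1/√2|10⟩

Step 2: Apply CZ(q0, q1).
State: 1/√2|00⟩ + 1/√2|10⟩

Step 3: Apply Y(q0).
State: -(1/√2)i|00⟩ + (1/√2)i|10⟩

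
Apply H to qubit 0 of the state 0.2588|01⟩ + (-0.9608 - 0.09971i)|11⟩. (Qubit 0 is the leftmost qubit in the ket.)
(-0.4964 - 0.07051i)|01⟩ + (0.8624 + 0.07051i)|11⟩

H on qubit 0 mixes each pair of kets that differ only in qubit 0: amplitudes (a, b) of (|…0…⟩, |…1…⟩) become ((a + b)/√2, (a − b)/√2). Kets absent from the input have amplitude 0.
(|01⟩, |11⟩): (a, b) = (0.2588, (-0.9608 - 0.09971i)) → ((-0.4964 - 0.07051i), (0.8624 + 0.07051i))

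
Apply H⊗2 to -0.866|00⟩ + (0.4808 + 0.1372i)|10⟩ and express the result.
(-0.1926 + 0.0686i)|00⟩ + (-0.1926 + 0.0686i)|01⟩ + (-0.6734 - 0.0686i)|10⟩ + (-0.6734 - 0.0686i)|11⟩

H⊗2 gives amp(|y⟩) = (1/2) Σ_x (−1)^(x·y) amp(|x⟩), where x·y is the number of positions in which both x and y have a 1.
|00⟩: (-0.866 + (0.4808 + 0.1372i))/2 = (-0.1926 + 0.0686i)
|01⟩: (-0.866 + (0.4808 + 0.1372i))/2 = (-0.1926 + 0.0686i)
|10⟩: (-0.866 - (0.4808 + 0.1372i))/2 = (-0.6734 - 0.0686i)
|11⟩: (-0.866 - (0.4808 + 0.1372i))/2 = (-0.6734 - 0.0686i)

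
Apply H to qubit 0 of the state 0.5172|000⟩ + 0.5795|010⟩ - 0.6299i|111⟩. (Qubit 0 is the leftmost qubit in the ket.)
0.3657|000⟩ + 0.4098|010⟩ - 0.4454i|011⟩ + 0.3657|100⟩ + 0.4098|110⟩ + 0.4454i|111⟩

H on qubit 0 mixes each pair of kets that differ only in qubit 0: amplitudes (a, b) of (|…0…⟩, |…1…⟩) become ((a + b)/√2, (a − b)/√2). Kets absent from the input have amplitude 0.
(|000⟩, |100⟩): (a, b) = (0.5172, 0) → (0.3657, 0.3657)
(|010⟩, |110⟩): (a, b) = (0.5795, 0) → (0.4098, 0.4098)
(|011⟩, |111⟩): (a, b) = (0, -0.6299i) → (-0.4454i, 0.4454i)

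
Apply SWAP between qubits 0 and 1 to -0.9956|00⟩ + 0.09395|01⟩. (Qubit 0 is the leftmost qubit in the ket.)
-0.9956|00⟩ + 0.09395|10⟩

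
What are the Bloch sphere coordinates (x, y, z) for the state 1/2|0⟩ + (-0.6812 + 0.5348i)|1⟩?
(-0.6812, 0.5348, -0.5)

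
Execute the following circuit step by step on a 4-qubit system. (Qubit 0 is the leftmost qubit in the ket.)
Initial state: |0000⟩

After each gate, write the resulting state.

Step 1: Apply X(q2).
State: |0010⟩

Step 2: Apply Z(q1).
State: |0010⟩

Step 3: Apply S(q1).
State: |0010⟩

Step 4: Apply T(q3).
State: |0010⟩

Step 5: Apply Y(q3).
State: i|0011⟩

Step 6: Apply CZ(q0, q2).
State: i|0011⟩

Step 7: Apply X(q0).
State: i|1011⟩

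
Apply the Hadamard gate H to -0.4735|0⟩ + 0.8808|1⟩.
0.288|0⟩ - 0.9576|1⟩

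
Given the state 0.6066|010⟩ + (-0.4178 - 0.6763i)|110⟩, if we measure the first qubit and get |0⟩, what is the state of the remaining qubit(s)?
|10⟩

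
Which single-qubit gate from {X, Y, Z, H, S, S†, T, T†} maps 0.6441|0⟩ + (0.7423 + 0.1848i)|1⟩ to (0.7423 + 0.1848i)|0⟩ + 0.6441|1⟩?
X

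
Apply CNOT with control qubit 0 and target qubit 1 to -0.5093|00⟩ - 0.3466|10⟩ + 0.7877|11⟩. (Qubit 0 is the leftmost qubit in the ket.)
-0.5093|00⟩ + 0.7877|10⟩ - 0.3466|11⟩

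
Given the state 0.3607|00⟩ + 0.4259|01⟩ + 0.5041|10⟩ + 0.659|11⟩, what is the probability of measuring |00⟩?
0.1301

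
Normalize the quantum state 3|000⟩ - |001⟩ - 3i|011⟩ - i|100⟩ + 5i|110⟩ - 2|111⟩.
0.4286|000⟩ - 0.1429|001⟩ - 0.4286i|011⟩ - 0.1429i|100⟩ + 0.7143i|110⟩ - 0.2857|111⟩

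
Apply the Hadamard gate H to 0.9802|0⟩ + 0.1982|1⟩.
0.8333|0⟩ + 0.553|1⟩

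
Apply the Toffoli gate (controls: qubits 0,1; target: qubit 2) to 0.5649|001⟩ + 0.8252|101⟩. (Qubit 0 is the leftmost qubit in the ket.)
0.5649|001⟩ + 0.8252|101⟩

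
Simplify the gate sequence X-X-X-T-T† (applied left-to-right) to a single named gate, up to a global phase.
X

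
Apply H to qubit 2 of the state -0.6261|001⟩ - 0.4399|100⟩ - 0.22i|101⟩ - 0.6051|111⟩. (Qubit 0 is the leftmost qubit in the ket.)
-0.4427|000⟩ + 0.4427|001⟩ + (-0.3111 - 0.1556i)|100⟩ + (-0.3111 + 0.1556i)|101⟩ - 0.4279|110⟩ + 0.4279|111⟩

H on qubit 2 mixes each pair of kets that differ only in qubit 2: amplitudes (a, b) of (|…0…⟩, |…1…⟩) become ((a + b)/√2, (a − b)/√2). Kets absent from the input have amplitude 0.
(|000⟩, |001⟩): (a, b) = (0, -0.6261) → (-0.4427, 0.4427)
(|100⟩, |101⟩): (a, b) = (-0.4399, -0.22i) → ((-0.3111 - 0.1556i), (-0.3111 + 0.1556i))
(|110⟩, |111⟩): (a, b) = (0, -0.6051) → (-0.4279, 0.4279)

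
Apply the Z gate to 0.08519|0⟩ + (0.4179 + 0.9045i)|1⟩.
0.08519|0⟩ + (-0.4179 - 0.9045i)|1⟩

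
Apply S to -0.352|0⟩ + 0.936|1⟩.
-0.352|0⟩ + 0.936i|1⟩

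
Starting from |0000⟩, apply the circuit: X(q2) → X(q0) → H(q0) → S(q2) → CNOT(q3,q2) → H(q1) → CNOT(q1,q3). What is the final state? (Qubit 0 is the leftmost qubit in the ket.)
(1/2)i|0010⟩ + (1/2)i|0111⟩ - (1/2)i|1010⟩ - (1/2)i|1111⟩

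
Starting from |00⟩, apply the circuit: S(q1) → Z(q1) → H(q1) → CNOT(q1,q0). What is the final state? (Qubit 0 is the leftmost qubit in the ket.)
1/√2|00⟩ + 1/√2|11⟩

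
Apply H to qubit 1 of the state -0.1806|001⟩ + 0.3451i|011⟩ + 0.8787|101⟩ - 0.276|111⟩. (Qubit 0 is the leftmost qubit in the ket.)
(-0.1277 + 0.244i)|001⟩ + (-0.1277 - 0.244i)|011⟩ + 0.4262|101⟩ + 0.8165|111⟩

H on qubit 1 mixes each pair of kets that differ only in qubit 1: amplitudes (a, b) of (|…0…⟩, |…1…⟩) become ((a + b)/√2, (a − b)/√2). Kets absent from the input have amplitude 0.
(|001⟩, |011⟩): (a, b) = (-0.1806, 0.3451i) → ((-0.1277 + 0.244i), (-0.1277 - 0.244i))
(|101⟩, |111⟩): (a, b) = (0.8787, -0.276) → (0.4262, 0.8165)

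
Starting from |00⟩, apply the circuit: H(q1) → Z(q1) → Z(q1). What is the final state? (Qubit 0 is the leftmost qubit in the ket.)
1/√2|00⟩ + 1/√2|01⟩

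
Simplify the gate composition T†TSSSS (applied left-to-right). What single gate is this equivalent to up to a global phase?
I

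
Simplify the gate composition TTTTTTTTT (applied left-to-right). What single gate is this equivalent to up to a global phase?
T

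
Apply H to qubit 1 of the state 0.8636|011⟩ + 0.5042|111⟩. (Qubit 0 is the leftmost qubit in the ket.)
0.6107|001⟩ - 0.6107|011⟩ + 0.3565|101⟩ - 0.3565|111⟩

H on qubit 1 mixes each pair of kets that differ only in qubit 1: amplitudes (a, b) of (|…0…⟩, |…1…⟩) become ((a + b)/√2, (a − b)/√2). Kets absent from the input have amplitude 0.
(|001⟩, |011⟩): (a, b) = (0, 0.8636) → (0.6107, -0.6107)
(|101⟩, |111⟩): (a, b) = (0, 0.5042) → (0.3565, -0.3565)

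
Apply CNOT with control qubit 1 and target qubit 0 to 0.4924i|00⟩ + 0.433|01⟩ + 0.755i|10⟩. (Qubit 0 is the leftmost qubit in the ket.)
0.4924i|00⟩ + 0.755i|10⟩ + 0.433|11⟩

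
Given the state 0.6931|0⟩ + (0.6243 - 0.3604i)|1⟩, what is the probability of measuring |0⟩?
0.4804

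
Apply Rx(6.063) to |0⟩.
-0.9939|0⟩ - 0.1099i|1⟩

Rx(6.063) = [[cos(θ/2), −i·sin(θ/2)], [−i·sin(θ/2), cos(θ/2)]]; θ = 6.063, cos(θ/2) ≈ -0.993946, sin(θ/2) ≈ 0.10987.
With a = amp(|0⟩) = 1 and b = amp(|1⟩) = 0:
new amp(|0⟩) = (-0.993946)·a + (-0.10987i)·b = -0.9939
new amp(|1⟩) = (-0.10987i)·a + (-0.993946)·b = -0.1099i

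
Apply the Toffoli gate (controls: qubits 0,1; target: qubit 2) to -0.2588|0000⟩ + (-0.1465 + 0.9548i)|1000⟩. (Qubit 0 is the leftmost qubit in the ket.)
-0.2588|0000⟩ + (-0.1465 + 0.9548i)|1000⟩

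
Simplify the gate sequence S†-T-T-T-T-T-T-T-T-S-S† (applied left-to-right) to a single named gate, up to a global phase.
S†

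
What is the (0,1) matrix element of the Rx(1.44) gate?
-0.6594i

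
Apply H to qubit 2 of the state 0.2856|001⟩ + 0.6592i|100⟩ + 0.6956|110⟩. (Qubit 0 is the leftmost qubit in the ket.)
0.2019|000⟩ - 0.2019|001⟩ + 0.4661i|100⟩ + 0.4661i|101⟩ + 0.4919|110⟩ + 0.4919|111⟩

H on qubit 2 mixes each pair of kets that differ only in qubit 2: amplitudes (a, b) of (|…0…⟩, |…1…⟩) become ((a + b)/√2, (a − b)/√2). Kets absent from the input have amplitude 0.
(|000⟩, |001⟩): (a, b) = (0, 0.2856) → (0.2019, -0.2019)
(|100⟩, |101⟩): (a, b) = (0.6592i, 0) → (0.4661i, 0.4661i)
(|110⟩, |111⟩): (a, b) = (0.6956, 0) → (0.4919, 0.4919)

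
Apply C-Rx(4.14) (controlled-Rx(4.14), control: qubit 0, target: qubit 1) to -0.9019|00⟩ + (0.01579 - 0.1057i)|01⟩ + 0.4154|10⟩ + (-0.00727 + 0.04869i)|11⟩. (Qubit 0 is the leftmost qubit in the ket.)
-0.9019|00⟩ + (0.01579 - 0.1057i)|01⟩ + (-0.1561 + 0.006383i)|10⟩ + (0.00348 - 0.388i)|11⟩

C-Rx(4.14) leaves the control-|0⟩ kets |00⟩, |01⟩ unchanged and applies Rx(4.14) to qubit 1 on the control-|1⟩ pair (|10⟩, |11⟩).
Rx(4.14) = [[cos(θ/2), −i·sin(θ/2)], [−i·sin(θ/2), cos(θ/2)]]; θ = 4.14, cos(θ/2) ≈ -0.478727, sin(θ/2) ≈ 0.877964.
With a = amp(|10⟩) = 0.4154 and b = amp(|11⟩) = (-0.00727 + 0.04869i):
new amp(|10⟩) = (-0.478727)·a + (-0.877964i)·b = (-0.1561 + 0.006383i)
new amp(|11⟩) = (-0.877964i)·a + (-0.478727)·b = (0.00348 - 0.388i)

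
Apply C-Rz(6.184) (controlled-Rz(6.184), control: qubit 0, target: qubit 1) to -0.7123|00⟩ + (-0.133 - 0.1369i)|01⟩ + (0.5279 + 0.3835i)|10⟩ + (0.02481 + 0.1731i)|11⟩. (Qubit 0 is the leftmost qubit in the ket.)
-0.7123|00⟩ + (-0.133 - 0.1369i)|01⟩ + (-0.5082 - 0.4092i)|10⟩ + (-0.03336 - 0.1717i)|11⟩

C-Rz(6.184) leaves the control-|0⟩ kets |00⟩, |01⟩ unchanged and applies Rz(6.184) to qubit 1 on the control-|1⟩ pair (|10⟩, |11⟩).
Rz(6.184) = [[e^(−iθ/2), 0], [0, e^(iθ/2)]] with e^(±iθ/2) = cos(θ/2) ± i·sin(θ/2); θ = 6.184, cos(θ/2) ≈ -0.998771, sin(θ/2) ≈ 0.0495723.
With a = amp(|10⟩) = (0.5279 + 0.3835i) and b = amp(|11⟩) = (0.02481 + 0.1731i):
new amp(|10⟩) = (-0.998771 - 0.0495723i)·a = (-0.5082 - 0.4092i)
new amp(|11⟩) = (-0.998771 + 0.0495723i)·b = (-0.03336 - 0.1717i)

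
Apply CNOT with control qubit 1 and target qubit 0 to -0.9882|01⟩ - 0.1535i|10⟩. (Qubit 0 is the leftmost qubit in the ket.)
-0.1535i|10⟩ - 0.9882|11⟩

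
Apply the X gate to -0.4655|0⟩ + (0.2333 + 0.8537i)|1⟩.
(0.2333 + 0.8537i)|0⟩ - 0.4655|1⟩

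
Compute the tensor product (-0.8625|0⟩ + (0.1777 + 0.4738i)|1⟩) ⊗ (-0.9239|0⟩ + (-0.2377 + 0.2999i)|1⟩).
0.7969|00⟩ + (0.205 - 0.2587i)|01⟩ + (-0.1642 - 0.4377i)|10⟩ + (-0.1843 - 0.05933i)|11⟩

amp(|b₁b₂…⟩) = product of the factor amplitudes for bits b₁, b₂, …; only kets whose every factor amplitude is nonzero survive.
|00⟩: (-0.8625)(-0.9239) = 0.7969
|01⟩: (-0.8625)(-0.2377 + 0.2999i) = (0.205 - 0.2587i)
|10⟩: (0.1777 + 0.4738i)(-0.9239) = (-0.1642 - 0.4377i)
|11⟩: (0.1777 + 0.4738i)(-0.2377 + 0.2999i) = (-0.1843 - 0.05933i)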